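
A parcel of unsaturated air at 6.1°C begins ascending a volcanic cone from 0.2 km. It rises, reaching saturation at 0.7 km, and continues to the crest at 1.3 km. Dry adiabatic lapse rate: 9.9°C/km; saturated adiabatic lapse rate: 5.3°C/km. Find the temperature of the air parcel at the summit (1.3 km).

-2.03°C

200 → 700 m (dry, 9.9°C/km): ΔT = -9.9 × 0.5 = -4.95°C → T = 1.15°C
700 → 1300 m (saturated, 5.3°C/km): ΔT = -5.3 × 0.6 = -3.18°C → T = -2.03°C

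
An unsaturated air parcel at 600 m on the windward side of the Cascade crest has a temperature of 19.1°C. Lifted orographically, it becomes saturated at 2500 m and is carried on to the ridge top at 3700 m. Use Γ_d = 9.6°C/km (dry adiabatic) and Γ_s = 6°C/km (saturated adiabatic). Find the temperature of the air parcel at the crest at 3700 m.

-6.34°C

From 600 m to 2500 m (dry): cools by 9.6 × 1.9 = 18.24°C, giving 0.86°C.
From 2500 m to 3700 m (saturated): cools by 6 × 1.2 = 7.2°C, giving -6.34°C.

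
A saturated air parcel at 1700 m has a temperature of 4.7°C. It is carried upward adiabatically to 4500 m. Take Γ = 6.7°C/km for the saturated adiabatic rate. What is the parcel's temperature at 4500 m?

Saturated adiabatic to 4500 m: -6.7 × 2.8 km = -18.76°C, so T = -14.06°C.

-14.06°C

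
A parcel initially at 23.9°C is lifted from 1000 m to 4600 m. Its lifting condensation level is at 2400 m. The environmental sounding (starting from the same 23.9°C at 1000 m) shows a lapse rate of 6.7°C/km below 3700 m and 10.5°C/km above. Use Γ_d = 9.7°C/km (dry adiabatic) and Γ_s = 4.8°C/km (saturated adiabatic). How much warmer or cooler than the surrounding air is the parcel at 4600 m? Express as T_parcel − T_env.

Parcel:
  Dry to 2400 m: -9.7 × 1.4 km = -13.58°C, so T = 10.32°C.
  Saturated to 4600 m: -4.8 × 2.2 km = -10.56°C, so T = -0.24°C.
Environment:
  Environment, lower layer to 3700 m: -6.7 × 2.7 km = -18.09°C, so T = 5.81°C.
  Environment, upper layer to 4600 m: -10.5 × 0.9 km = -9.45°C, so T = -3.64°C.
T_parcel − T_env = -0.24 − (-3.64) = +3.4°C

+3.4°C (parcel warmer than environment)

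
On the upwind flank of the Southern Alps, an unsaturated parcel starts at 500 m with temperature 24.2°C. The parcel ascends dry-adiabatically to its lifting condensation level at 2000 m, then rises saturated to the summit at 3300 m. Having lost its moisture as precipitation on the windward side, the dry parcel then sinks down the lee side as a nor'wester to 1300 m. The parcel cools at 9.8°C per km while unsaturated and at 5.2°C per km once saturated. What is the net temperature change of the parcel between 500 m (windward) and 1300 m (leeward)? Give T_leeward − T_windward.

-1.86°C

From 500 m to 2000 m (dry): cools by 9.8 × 1.5 = 14.7°C, giving 9.5°C.
From 2000 m to 3300 m (saturated): cools by 5.2 × 1.3 = 6.76°C, giving 2.74°C.
From 3300 m to 1300 m (dry descent): warms by 9.8 × 2 = 19.6°C, giving 22.34°C.
Net change vs windward start: 22.34 − 24.2 = -1.86°C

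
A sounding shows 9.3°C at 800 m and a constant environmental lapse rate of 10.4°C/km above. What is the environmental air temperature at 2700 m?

800 → 2700 m (environmental, 10.4°C/km): ΔT = -10.4 × 1.9 = -19.76°C → T = -10.46°C

-10.46°C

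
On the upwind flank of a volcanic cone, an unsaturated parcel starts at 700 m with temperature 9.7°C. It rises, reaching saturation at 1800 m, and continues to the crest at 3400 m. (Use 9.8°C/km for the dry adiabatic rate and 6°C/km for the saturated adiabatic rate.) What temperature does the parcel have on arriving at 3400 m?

-10.68°C

700 → 1800 m (dry, 9.8°C/km): ΔT = -9.8 × 1.1 = -10.78°C → T = -1.08°C
1800 → 3400 m (saturated, 6°C/km): ΔT = -6 × 1.6 = -9.6°C → T = -10.68°C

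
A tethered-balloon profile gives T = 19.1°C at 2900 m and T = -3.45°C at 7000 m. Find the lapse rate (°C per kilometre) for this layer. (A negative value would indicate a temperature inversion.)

Γ = −ΔT/Δz = (19.1 − (-3.45)) / (7000 − 2900) m
  = 22.55°C / 4.1 km = 5.5°C/km

5.5°C/km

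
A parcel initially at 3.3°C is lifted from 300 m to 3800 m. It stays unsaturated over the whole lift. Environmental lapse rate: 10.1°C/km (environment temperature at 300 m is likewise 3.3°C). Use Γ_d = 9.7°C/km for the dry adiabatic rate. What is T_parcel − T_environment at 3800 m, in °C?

+1.4°C (parcel warmer than environment)

Parcel:
  300 → 3800 m (dry, 9.7°C/km): ΔT = -9.7 × 3.5 = -33.95°C → T = -30.65°C
Environment:
  300 → 3800 m (environment, 10.1°C/km): ΔT = -10.1 × 3.5 = -35.35°C → T = -32.05°C
T_parcel − T_env = -30.65 − (-32.05) = +1.4°C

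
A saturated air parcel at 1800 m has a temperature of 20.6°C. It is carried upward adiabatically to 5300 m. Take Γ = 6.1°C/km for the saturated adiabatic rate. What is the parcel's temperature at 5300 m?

1800 → 5300 m (saturated adiabatic, 6.1°C/km): ΔT = -6.1 × 3.5 = -21.35°C → T = -0.75°C

-0.75°C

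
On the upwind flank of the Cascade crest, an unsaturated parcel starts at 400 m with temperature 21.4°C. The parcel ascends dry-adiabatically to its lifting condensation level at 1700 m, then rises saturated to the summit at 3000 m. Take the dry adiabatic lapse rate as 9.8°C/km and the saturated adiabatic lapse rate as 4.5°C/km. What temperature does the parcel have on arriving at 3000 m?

2.81°C

400 → 1700 m (dry, 9.8°C/km): ΔT = -9.8 × 1.3 = -12.74°C → T = 8.66°C
1700 → 3000 m (saturated, 4.5°C/km): ΔT = -4.5 × 1.3 = -5.85°C → T = 2.81°C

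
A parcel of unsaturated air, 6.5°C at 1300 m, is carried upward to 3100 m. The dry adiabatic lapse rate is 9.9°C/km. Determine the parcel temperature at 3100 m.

-11.32°C

Dry adiabatic to 3100 m: -9.9 × 1.8 km = -17.82°C, so T = -11.32°C.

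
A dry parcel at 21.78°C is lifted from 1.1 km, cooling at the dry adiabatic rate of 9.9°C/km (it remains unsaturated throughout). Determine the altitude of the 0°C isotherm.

Height above start = (21.78 − 0) / 9.9 = 2.2 km
Altitude = 1100 m + 2200 m = 3300 m

3.3 km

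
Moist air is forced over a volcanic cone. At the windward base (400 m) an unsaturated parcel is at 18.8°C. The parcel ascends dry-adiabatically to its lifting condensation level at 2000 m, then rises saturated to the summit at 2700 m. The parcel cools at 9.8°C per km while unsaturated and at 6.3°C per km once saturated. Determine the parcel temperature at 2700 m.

-1.29°C

400 → 2000 m (dry, 9.8°C/km): ΔT = -9.8 × 1.6 = -15.68°C → T = 3.12°C
2000 → 2700 m (saturated, 6.3°C/km): ΔT = -6.3 × 0.7 = -4.41°C → T = -1.29°C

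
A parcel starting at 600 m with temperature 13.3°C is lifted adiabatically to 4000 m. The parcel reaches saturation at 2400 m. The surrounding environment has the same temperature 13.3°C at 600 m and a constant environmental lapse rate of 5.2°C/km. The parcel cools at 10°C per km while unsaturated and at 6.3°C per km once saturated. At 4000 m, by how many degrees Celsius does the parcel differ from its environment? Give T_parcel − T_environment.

-10.4°C (parcel cooler than environment)

Parcel:
  From 600 m to 2400 m (dry): cools by 10 × 1.8 = 18°C, giving -4.7°C.
  From 2400 m to 4000 m (saturated): cools by 6.3 × 1.6 = 10.08°C, giving -14.78°C.
Environment:
  From 600 m to 4000 m (environment): cools by 5.2 × 3.4 = 17.68°C, giving -4.38°C.
T_parcel − T_env = -14.78 − (-4.38) = -10.4°C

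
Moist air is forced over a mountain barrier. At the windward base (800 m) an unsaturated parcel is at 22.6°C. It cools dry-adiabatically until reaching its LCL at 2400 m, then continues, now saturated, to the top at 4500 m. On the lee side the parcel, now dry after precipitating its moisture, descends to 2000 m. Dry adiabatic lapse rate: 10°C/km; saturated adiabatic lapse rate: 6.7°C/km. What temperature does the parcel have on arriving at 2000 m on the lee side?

Dry to 2400 m: -10 × 1.6 km = -16°C, so T = 6.6°C.
Saturated to 4500 m: -6.7 × 2.1 km = -14.07°C, so T = -7.47°C.
Dry descent to 2000 m: +10 × 2.5 km = +25°C, so T = 17.53°C.

17.53°C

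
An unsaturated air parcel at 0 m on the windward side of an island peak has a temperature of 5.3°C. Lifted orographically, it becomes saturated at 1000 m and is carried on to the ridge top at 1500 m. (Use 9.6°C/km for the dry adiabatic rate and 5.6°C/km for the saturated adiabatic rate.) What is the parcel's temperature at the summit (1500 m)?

From 0 m to 1000 m (dry): cools by 9.6 × 1 = 9.6°C, giving -4.3°C.
From 1000 m to 1500 m (saturated): cools by 5.6 × 0.5 = 2.8°C, giving -7.1°C.

-7.1°C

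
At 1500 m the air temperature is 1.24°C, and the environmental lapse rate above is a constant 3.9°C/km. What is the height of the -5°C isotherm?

Height above start = (1.24 − (-5)) / 3.9 = 1.6 km
Altitude = 1500 m + 1600 m = 3100 m

3100 m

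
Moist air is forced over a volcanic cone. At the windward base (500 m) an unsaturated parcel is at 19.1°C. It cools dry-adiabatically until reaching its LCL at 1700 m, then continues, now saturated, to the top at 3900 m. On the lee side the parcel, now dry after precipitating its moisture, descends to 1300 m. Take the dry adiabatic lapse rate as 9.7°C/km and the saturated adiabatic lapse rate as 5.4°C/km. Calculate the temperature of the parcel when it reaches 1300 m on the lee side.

20.8°C

500–1700 m, dry: Δz = 1.2 km ⇒ ΔT = -11.64°C; T = 7.46°C
1700–3900 m, saturated: Δz = 2.2 km ⇒ ΔT = -11.88°C; T = -4.42°C
3900–1300 m, dry descent: Δz = 2.6 km ⇒ ΔT = +25.22°C; T = 20.8°C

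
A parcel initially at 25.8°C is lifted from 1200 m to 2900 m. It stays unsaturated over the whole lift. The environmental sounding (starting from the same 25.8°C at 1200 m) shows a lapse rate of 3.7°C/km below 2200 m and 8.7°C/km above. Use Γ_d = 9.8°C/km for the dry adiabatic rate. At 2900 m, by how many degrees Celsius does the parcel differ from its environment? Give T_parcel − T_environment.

-6.87°C (parcel cooler than environment)

Parcel:
  1200 → 2900 m (dry, 9.8°C/km): ΔT = -9.8 × 1.7 = -16.66°C → T = 9.14°C
Environment:
  1200 → 2200 m (environment, lower layer, 3.7°C/km): ΔT = -3.7 × 1 = -3.7°C → T = 22.1°C
  2200 → 2900 m (environment, upper layer, 8.7°C/km): ΔT = -8.7 × 0.7 = -6.09°C → T = 16.01°C
T_parcel − T_env = 9.14 − 16.01 = -6.87°C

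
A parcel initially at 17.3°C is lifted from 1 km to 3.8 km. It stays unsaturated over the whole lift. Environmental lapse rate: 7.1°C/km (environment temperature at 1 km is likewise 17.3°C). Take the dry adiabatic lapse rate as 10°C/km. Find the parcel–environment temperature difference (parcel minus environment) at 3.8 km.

-8.12°C (parcel cooler than environment)

Parcel:
  Dry to 3800 m: -10 × 2.8 km = -28°C, so T = -10.7°C.
Environment:
  Environment to 3800 m: -7.1 × 2.8 km = -19.88°C, so T = -2.58°C.
T_parcel − T_env = -10.7 − (-2.58) = -8.12°C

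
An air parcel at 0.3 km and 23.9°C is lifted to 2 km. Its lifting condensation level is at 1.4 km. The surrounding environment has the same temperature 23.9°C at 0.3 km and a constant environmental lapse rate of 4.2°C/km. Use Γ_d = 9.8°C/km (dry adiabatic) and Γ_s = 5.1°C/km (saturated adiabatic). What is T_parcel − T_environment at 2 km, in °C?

Parcel:
  300–1400 m, dry: Δz = 1.1 km ⇒ ΔT = -10.78°C; T = 13.12°C
  1400–2000 m, saturated: Δz = 0.6 km ⇒ ΔT = -3.06°C; T = 10.06°C
Environment:
  300–2000 m, environment: Δz = 1.7 km ⇒ ΔT = -7.14°C; T = 16.76°C
T_parcel − T_env = 10.06 − 16.76 = -6.7°C

-6.7°C (parcel cooler than environment)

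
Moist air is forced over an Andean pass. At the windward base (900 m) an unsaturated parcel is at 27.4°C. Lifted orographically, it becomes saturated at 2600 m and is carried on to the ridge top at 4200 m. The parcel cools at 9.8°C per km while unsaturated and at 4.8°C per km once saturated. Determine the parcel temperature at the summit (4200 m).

900–2600 m, dry: Δz = 1.7 km ⇒ ΔT = -16.66°C; T = 10.74°C
2600–4200 m, saturated: Δz = 1.6 km ⇒ ΔT = -7.68°C; T = 3.06°C

3.06°C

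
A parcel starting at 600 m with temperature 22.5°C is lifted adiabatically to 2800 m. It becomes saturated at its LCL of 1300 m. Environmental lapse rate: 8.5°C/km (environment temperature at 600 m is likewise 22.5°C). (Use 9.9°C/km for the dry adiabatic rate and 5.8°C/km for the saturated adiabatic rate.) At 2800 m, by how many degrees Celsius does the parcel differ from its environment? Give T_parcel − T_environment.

Parcel:
  From 600 m to 1300 m (dry): cools by 9.9 × 0.7 = 6.93°C, giving 15.57°C.
  From 1300 m to 2800 m (saturated): cools by 5.8 × 1.5 = 8.7°C, giving 6.87°C.
Environment:
  From 600 m to 2800 m (environment): cools by 8.5 × 2.2 = 18.7°C, giving 3.8°C.
T_parcel − T_env = 6.87 − 3.8 = +3.07°C

+3.07°C (parcel warmer than environment)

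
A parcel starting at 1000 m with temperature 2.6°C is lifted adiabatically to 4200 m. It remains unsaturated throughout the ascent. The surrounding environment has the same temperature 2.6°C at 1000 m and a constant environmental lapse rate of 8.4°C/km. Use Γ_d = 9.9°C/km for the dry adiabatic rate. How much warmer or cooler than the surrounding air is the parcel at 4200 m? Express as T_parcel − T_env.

-4.8°C (parcel cooler than environment)

Parcel:
  1000–4200 m, dry: Δz = 3.2 km ⇒ ΔT = -31.68°C; T = -29.08°C
Environment:
  1000–4200 m, environment: Δz = 3.2 km ⇒ ΔT = -26.88°C; T = -24.28°C
T_parcel − T_env = -29.08 − (-24.28) = -4.8°C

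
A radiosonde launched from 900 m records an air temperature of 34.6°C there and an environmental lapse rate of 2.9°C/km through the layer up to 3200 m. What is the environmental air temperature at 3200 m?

900–3200 m, environmental: Δz = 2.3 km ⇒ ΔT = -6.67°C; T = 27.93°C

27.93°C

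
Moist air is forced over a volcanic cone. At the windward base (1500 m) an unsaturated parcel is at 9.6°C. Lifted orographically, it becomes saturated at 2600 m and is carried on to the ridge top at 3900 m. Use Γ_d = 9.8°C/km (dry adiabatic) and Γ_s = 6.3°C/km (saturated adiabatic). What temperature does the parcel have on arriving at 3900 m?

-9.37°C

1500 → 2600 m (dry, 9.8°C/km): ΔT = -9.8 × 1.1 = -10.78°C → T = -1.18°C
2600 → 3900 m (saturated, 6.3°C/km): ΔT = -6.3 × 1.3 = -8.19°C → T = -9.37°C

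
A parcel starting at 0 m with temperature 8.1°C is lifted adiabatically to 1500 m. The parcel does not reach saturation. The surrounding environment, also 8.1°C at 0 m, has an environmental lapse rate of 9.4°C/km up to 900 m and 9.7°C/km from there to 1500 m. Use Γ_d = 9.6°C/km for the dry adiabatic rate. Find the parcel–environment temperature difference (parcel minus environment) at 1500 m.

-0.12°C (parcel cooler than environment)

Parcel:
  0 → 1500 m (dry, 9.6°C/km): ΔT = -9.6 × 1.5 = -14.4°C → T = -6.3°C
Environment:
  0 → 900 m (environment, lower layer, 9.4°C/km): ΔT = -9.4 × 0.9 = -8.46°C → T = -0.36°C
  900 → 1500 m (environment, upper layer, 9.7°C/km): ΔT = -9.7 × 0.6 = -5.82°C → T = -6.18°C
T_parcel − T_env = -6.3 − (-6.18) = -0.12°C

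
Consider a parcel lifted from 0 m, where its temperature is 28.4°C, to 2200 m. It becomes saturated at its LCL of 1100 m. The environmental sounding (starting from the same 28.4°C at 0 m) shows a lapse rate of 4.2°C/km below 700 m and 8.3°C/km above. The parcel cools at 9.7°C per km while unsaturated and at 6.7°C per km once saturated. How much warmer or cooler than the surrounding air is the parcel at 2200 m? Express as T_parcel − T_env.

Parcel:
  0–1100 m, dry: Δz = 1.1 km ⇒ ΔT = -10.67°C; T = 17.73°C
  1100–2200 m, saturated: Δz = 1.1 km ⇒ ΔT = -7.37°C; T = 10.36°C
Environment:
  0–700 m, environment, lower layer: Δz = 0.7 km ⇒ ΔT = -2.94°C; T = 25.46°C
  700–2200 m, environment, upper layer: Δz = 1.5 km ⇒ ΔT = -12.45°C; T = 13.01°C
T_parcel − T_env = 10.36 − 13.01 = -2.65°C

-2.65°C (parcel cooler than environment)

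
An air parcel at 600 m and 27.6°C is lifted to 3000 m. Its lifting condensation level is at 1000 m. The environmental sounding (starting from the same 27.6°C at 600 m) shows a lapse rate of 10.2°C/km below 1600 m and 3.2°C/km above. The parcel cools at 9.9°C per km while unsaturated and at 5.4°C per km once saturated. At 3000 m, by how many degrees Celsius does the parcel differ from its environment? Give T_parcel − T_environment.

-0.08°C (parcel cooler than environment)

Parcel:
  From 600 m to 1000 m (dry): cools by 9.9 × 0.4 = 3.96°C, giving 23.64°C.
  From 1000 m to 3000 m (saturated): cools by 5.4 × 2 = 10.8°C, giving 12.84°C.
Environment:
  From 600 m to 1600 m (environment, lower layer): cools by 10.2 × 1 = 10.2°C, giving 17.4°C.
  From 1600 m to 3000 m (environment, upper layer): cools by 3.2 × 1.4 = 4.48°C, giving 12.92°C.
T_parcel − T_env = 12.84 − 12.92 = -0.08°C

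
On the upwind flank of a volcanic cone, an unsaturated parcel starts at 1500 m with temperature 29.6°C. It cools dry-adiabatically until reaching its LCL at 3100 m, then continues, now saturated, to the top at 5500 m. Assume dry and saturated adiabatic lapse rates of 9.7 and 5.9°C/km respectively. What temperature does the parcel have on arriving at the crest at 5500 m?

-0.08°C

1500–3100 m, dry: Δz = 1.6 km ⇒ ΔT = -15.52°C; T = 14.08°C
3100–5500 m, saturated: Δz = 2.4 km ⇒ ΔT = -14.16°C; T = -0.08°C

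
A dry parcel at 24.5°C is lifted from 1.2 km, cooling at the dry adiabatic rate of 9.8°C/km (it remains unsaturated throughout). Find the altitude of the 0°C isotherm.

Height above start = (24.5 − 0) / 9.8 = 2.5 km
Altitude = 1200 m + 2500 m = 3700 m

3.7 km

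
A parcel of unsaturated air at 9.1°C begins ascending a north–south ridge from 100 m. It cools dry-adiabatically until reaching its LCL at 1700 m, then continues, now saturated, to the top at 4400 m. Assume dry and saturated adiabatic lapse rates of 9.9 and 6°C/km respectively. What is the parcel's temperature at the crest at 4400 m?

-22.94°C

100–1700 m, dry: Δz = 1.6 km ⇒ ΔT = -15.84°C; T = -6.74°C
1700–4400 m, saturated: Δz = 2.7 km ⇒ ΔT = -16.2°C; T = -22.94°C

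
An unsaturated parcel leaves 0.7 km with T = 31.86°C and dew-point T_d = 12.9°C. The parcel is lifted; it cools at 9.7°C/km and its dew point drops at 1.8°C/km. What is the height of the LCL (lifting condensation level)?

3.1 km

T and T_d converge at 9.7 − 1.8 = 7.9°C per km
Height above start = (31.86 − 12.9) / 7.9 = 2.4 km
LCL altitude = 700 m + 2400 m = 3100 m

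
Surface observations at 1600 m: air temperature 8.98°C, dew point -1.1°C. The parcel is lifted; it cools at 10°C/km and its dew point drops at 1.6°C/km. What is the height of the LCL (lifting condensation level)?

T and T_d converge at 10 − 1.6 = 8.4°C per km
Height above start = (8.98 − (-1.1)) / 8.4 = 1.2 km
LCL altitude = 1600 m + 1200 m = 2800 m

2800 m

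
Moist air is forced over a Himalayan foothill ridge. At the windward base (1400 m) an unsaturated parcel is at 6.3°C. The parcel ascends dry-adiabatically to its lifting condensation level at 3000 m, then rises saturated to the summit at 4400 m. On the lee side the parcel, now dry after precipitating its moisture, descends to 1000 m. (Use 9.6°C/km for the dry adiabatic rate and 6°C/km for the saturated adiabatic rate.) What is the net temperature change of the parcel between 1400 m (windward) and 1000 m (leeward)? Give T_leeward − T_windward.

+8.88°C

Dry to 3000 m: -9.6 × 1.6 km = -15.36°C, so T = -9.06°C.
Saturated to 4400 m: -6 × 1.4 km = -8.4°C, so T = -17.46°C.
Dry descent to 1000 m: +9.6 × 3.4 km = +32.64°C, so T = 15.18°C.
Net change vs windward start: 15.18 − 6.3 = +8.88°C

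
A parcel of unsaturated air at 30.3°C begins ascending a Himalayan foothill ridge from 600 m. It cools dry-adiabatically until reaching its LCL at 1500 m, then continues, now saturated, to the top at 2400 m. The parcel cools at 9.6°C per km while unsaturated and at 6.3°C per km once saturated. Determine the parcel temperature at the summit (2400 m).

600 → 1500 m (dry, 9.6°C/km): ΔT = -9.6 × 0.9 = -8.64°C → T = 21.66°C
1500 → 2400 m (saturated, 6.3°C/km): ΔT = -6.3 × 0.9 = -5.67°C → T = 15.99°C

15.99°C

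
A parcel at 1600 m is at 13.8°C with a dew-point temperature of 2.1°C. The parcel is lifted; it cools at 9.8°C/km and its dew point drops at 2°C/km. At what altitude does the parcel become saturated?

T and T_d converge at 9.8 − 2 = 7.8°C per km
Height above start = (13.8 − 2.1) / 7.8 = 1.5 km
LCL altitude = 1600 m + 1500 m = 3100 m

3100 m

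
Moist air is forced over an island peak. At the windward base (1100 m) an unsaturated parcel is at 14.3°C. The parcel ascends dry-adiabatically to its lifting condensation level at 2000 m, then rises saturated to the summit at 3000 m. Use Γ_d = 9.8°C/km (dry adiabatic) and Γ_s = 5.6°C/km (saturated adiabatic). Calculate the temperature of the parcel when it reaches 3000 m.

-0.12°C

1100–2000 m, dry: Δz = 0.9 km ⇒ ΔT = -8.82°C; T = 5.48°C
2000–3000 m, saturated: Δz = 1 km ⇒ ΔT = -5.6°C; T = -0.12°C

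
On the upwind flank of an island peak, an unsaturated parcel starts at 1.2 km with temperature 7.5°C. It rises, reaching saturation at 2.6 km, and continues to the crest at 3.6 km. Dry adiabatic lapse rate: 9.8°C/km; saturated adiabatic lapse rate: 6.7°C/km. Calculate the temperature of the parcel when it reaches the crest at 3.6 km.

From 1200 m to 2600 m (dry): cools by 9.8 × 1.4 = 13.72°C, giving -6.22°C.
From 2600 m to 3600 m (saturated): cools by 6.7 × 1 = 6.7°C, giving -12.92°C.

-12.92°C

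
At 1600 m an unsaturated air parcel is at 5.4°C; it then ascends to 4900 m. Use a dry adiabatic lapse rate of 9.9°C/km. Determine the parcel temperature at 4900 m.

Dry adiabatic to 4900 m: -9.9 × 3.3 km = -32.67°C, so T = -27.27°C.

-27.27°C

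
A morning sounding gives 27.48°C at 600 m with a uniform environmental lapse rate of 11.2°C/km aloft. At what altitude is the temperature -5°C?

Height above start = (27.48 − (-5)) / 11.2 = 2.9 km
Altitude = 600 m + 2900 m = 3500 m

3500 m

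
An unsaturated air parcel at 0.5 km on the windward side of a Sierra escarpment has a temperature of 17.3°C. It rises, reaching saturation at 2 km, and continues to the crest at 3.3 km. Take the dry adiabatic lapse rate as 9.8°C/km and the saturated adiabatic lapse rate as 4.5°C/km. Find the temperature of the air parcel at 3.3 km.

-3.25°C

Dry to 2000 m: -9.8 × 1.5 km = -14.7°C, so T = 2.6°C.
Saturated to 3300 m: -4.5 × 1.3 km = -5.85°C, so T = -3.25°C.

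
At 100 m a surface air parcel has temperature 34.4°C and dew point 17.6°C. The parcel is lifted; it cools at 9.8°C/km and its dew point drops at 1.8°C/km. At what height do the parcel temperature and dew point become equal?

T and T_d converge at 9.8 − 1.8 = 8°C per km
Height above start = (34.4 − 17.6) / 8 = 2.1 km
LCL altitude = 100 m + 2100 m = 2200 m

2200 m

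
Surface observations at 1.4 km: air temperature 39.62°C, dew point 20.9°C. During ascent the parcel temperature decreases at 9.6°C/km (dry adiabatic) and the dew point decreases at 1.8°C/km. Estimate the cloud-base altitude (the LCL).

3.8 km

T and T_d converge at 9.6 − 1.8 = 7.8°C per km
Height above start = (39.62 − 20.9) / 7.8 = 2.4 km
LCL altitude = 1400 m + 2400 m = 3800 m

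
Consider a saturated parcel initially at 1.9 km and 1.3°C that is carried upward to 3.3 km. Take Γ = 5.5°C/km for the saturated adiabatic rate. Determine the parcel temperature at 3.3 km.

-6.4°C

Saturated adiabatic to 3300 m: -5.5 × 1.4 km = -7.7°C, so T = -6.4°C.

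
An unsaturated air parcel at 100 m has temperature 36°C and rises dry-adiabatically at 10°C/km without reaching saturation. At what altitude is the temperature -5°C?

Height above start = (36 − (-5)) / 10 = 4.1 km
Altitude = 100 m + 4100 m = 4200 m

4200 m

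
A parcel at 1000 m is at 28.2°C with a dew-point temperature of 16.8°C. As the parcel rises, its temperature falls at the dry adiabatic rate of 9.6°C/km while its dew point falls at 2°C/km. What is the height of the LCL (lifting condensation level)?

2500 m

T and T_d converge at 9.6 − 2 = 7.6°C per km
Height above start = (28.2 − 16.8) / 7.6 = 1.5 km
LCL altitude = 1000 m + 1500 m = 2500 m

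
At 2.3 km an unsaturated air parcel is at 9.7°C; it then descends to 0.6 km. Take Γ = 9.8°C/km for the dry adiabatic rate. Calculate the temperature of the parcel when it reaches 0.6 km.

26.36°C

2300 → 600 m (dry adiabatic, 9.8°C/km): ΔT = +9.8 × 1.7 = +16.66°C → T = 26.36°C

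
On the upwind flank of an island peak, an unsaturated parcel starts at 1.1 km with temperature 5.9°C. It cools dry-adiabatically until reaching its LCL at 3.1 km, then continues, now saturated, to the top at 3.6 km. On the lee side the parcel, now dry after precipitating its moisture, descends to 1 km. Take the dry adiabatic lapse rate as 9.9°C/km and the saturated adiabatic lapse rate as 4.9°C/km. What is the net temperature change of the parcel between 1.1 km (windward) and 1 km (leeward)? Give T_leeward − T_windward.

1100–3100 m, dry: Δz = 2 km ⇒ ΔT = -19.8°C; T = -13.9°C
3100–3600 m, saturated: Δz = 0.5 km ⇒ ΔT = -2.45°C; T = -16.35°C
3600–1000 m, dry descent: Δz = 2.6 km ⇒ ΔT = +25.74°C; T = 9.39°C
Net change vs windward start: 9.39 − 5.9 = +3.49°C

+3.49°C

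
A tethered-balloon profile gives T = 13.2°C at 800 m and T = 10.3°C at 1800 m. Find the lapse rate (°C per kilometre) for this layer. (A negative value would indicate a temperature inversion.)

Γ = −ΔT/Δz = (13.2 − 10.3) / (1800 − 800) m
  = 2.9°C / 1 km = 2.9°C/km

2.9°C/km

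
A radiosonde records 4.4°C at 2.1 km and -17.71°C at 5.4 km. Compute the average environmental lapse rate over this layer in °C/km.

6.7°C/km

Γ = −ΔT/Δz = (4.4 − (-17.71)) / (5400 − 2100) m
  = 22.11°C / 3.3 km = 6.7°C/km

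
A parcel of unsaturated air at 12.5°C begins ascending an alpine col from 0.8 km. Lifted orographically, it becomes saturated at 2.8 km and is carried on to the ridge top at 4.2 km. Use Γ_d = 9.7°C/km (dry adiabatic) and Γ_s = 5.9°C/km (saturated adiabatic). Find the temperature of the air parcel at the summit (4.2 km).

-15.16°C

Dry to 2800 m: -9.7 × 2 km = -19.4°C, so T = -6.9°C.
Saturated to 4200 m: -5.9 × 1.4 km = -8.26°C, so T = -15.16°C.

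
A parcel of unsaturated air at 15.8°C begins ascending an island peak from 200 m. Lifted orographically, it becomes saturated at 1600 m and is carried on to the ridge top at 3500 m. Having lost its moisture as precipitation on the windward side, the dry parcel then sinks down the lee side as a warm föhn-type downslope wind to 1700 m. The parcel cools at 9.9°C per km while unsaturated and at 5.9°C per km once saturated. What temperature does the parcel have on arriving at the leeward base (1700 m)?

200–1600 m, dry: Δz = 1.4 km ⇒ ΔT = -13.86°C; T = 1.94°C
1600–3500 m, saturated: Δz = 1.9 km ⇒ ΔT = -11.21°C; T = -9.27°C
3500–1700 m, dry descent: Δz = 1.8 km ⇒ ΔT = +17.82°C; T = 8.55°C

8.55°C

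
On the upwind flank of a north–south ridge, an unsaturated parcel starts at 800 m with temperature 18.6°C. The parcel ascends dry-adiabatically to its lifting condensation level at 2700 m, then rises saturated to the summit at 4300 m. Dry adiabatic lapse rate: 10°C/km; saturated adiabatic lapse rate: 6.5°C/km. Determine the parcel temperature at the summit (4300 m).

-10.8°C

800–2700 m, dry: Δz = 1.9 km ⇒ ΔT = -19°C; T = -0.4°C
2700–4300 m, saturated: Δz = 1.6 km ⇒ ΔT = -10.4°C; T = -10.8°C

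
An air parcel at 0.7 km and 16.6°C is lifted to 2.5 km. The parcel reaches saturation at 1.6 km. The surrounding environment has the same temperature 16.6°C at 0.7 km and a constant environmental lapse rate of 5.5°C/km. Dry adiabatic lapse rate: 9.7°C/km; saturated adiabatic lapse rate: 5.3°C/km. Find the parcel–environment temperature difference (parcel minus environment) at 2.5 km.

Parcel:
  From 700 m to 1600 m (dry): cools by 9.7 × 0.9 = 8.73°C, giving 7.87°C.
  From 1600 m to 2500 m (saturated): cools by 5.3 × 0.9 = 4.77°C, giving 3.1°C.
Environment:
  From 700 m to 2500 m (environment): cools by 5.5 × 1.8 = 9.9°C, giving 6.7°C.
T_parcel − T_env = 3.1 − 6.7 = -3.6°C

-3.6°C (parcel cooler than environment)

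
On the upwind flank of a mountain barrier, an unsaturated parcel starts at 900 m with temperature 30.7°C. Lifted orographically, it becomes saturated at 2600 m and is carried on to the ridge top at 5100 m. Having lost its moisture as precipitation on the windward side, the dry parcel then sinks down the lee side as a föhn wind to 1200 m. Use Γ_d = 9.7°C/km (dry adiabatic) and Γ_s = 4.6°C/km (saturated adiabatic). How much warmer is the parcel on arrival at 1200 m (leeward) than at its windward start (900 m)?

+9.84°C

900 → 2600 m (dry, 9.7°C/km): ΔT = -9.7 × 1.7 = -16.49°C → T = 14.21°C
2600 → 5100 m (saturated, 4.6°C/km): ΔT = -4.6 × 2.5 = -11.5°C → T = 2.71°C
5100 → 1200 m (dry descent, 9.7°C/km): ΔT = +9.7 × 3.9 = +37.83°C → T = 40.54°C
Net change vs windward start: 40.54 − 30.7 = +9.84°C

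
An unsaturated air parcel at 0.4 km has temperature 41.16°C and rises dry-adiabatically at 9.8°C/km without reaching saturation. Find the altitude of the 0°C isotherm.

Height above start = (41.16 − 0) / 9.8 = 4.2 km
Altitude = 400 m + 4200 m = 4600 m

4.6 km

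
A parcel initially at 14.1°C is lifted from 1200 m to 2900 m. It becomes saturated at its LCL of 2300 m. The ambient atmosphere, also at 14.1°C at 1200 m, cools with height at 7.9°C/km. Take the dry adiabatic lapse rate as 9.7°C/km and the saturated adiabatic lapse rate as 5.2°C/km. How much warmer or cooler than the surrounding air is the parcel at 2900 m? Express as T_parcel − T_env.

-0.36°C (parcel cooler than environment)

Parcel:
  1200–2300 m, dry: Δz = 1.1 km ⇒ ΔT = -10.67°C; T = 3.43°C
  2300–2900 m, saturated: Δz = 0.6 km ⇒ ΔT = -3.12°C; T = 0.31°C
Environment:
  1200–2900 m, environment: Δz = 1.7 km ⇒ ΔT = -13.43°C; T = 0.67°C
T_parcel − T_env = 0.31 − 0.67 = -0.36°C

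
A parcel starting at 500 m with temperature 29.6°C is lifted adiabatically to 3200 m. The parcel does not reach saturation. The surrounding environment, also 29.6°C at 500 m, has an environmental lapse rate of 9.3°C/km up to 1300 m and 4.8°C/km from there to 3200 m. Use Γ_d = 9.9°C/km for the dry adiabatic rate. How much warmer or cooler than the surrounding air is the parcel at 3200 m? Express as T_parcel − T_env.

-10.17°C (parcel cooler than environment)

Parcel:
  Dry to 3200 m: -9.9 × 2.7 km = -26.73°C, so T = 2.87°C.
Environment:
  Environment, lower layer to 1300 m: -9.3 × 0.8 km = -7.44°C, so T = 22.16°C.
  Environment, upper layer to 3200 m: -4.8 × 1.9 km = -9.12°C, so T = 13.04°C.
T_parcel − T_env = 2.87 − 13.04 = -10.17°C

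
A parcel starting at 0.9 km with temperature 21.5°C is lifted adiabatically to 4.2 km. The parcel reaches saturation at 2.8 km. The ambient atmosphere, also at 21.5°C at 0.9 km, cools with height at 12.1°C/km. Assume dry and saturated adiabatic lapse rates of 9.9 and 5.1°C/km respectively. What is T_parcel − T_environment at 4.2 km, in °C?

Parcel:
  From 900 m to 2800 m (dry): cools by 9.9 × 1.9 = 18.81°C, giving 2.69°C.
  From 2800 m to 4200 m (saturated): cools by 5.1 × 1.4 = 7.14°C, giving -4.45°C.
Environment:
  From 900 m to 4200 m (environment): cools by 12.1 × 3.3 = 39.93°C, giving -18.43°C.
T_parcel − T_env = -4.45 − (-18.43) = +13.98°C

+13.98°C (parcel warmer than environment)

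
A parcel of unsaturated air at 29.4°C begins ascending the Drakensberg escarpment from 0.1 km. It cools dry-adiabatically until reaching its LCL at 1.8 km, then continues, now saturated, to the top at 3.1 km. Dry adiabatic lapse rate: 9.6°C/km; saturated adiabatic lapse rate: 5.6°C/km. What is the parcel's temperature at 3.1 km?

100 → 1800 m (dry, 9.6°C/km): ΔT = -9.6 × 1.7 = -16.32°C → T = 13.08°C
1800 → 3100 m (saturated, 5.6°C/km): ΔT = -5.6 × 1.3 = -7.28°C → T = 5.8°C

5.8°C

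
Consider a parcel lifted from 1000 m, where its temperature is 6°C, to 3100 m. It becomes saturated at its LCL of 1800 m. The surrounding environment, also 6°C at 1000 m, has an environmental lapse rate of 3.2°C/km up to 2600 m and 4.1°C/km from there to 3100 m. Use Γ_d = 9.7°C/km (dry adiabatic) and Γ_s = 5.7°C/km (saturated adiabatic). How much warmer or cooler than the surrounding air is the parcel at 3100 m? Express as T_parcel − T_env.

-8°C (parcel cooler than environment)

Parcel:
  1000–1800 m, dry: Δz = 0.8 km ⇒ ΔT = -7.76°C; T = -1.76°C
  1800–3100 m, saturated: Δz = 1.3 km ⇒ ΔT = -7.41°C; T = -9.17°C
Environment:
  1000–2600 m, environment, lower layer: Δz = 1.6 km ⇒ ΔT = -5.12°C; T = 0.88°C
  2600–3100 m, environment, upper layer: Δz = 0.5 km ⇒ ΔT = -2.05°C; T = -1.17°C
T_parcel − T_env = -9.17 − (-1.17) = -8°C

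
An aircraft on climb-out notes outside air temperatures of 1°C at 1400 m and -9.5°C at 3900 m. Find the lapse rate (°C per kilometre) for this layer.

Γ = −ΔT/Δz = (1 − (-9.5)) / (3900 − 1400) m
  = 10.5°C / 2.5 km = 4.2°C/km

4.2°C/km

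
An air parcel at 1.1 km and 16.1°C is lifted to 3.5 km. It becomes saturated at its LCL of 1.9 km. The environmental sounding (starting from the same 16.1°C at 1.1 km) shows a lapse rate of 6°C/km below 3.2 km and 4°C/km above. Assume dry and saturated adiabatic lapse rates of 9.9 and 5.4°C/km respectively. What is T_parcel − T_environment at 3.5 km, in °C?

Parcel:
  1100–1900 m, dry: Δz = 0.8 km ⇒ ΔT = -7.92°C; T = 8.18°C
  1900–3500 m, saturated: Δz = 1.6 km ⇒ ΔT = -8.64°C; T = -0.46°C
Environment:
  1100–3200 m, environment, lower layer: Δz = 2.1 km ⇒ ΔT = -12.6°C; T = 3.5°C
  3200–3500 m, environment, upper layer: Δz = 0.3 km ⇒ ΔT = -1.2°C; T = 2.3°C
T_parcel − T_env = -0.46 − 2.3 = -2.76°C

-2.76°C (parcel cooler than environment)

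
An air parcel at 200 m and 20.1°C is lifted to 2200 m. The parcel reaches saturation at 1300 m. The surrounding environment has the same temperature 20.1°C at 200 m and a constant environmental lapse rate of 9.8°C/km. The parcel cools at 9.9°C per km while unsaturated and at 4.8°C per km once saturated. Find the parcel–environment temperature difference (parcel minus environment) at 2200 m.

Parcel:
  200–1300 m, dry: Δz = 1.1 km ⇒ ΔT = -10.89°C; T = 9.21°C
  1300–2200 m, saturated: Δz = 0.9 km ⇒ ΔT = -4.32°C; T = 4.89°C
Environment:
  200–2200 m, environment: Δz = 2 km ⇒ ΔT = -19.6°C; T = 0.5°C
T_parcel − T_env = 4.89 − 0.5 = +4.39°C

+4.39°C (parcel warmer than environment)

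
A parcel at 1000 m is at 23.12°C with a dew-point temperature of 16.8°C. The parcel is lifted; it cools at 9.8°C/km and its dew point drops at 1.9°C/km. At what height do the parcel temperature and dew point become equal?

T and T_d converge at 9.8 − 1.9 = 7.9°C per km
Height above start = (23.12 − 16.8) / 7.9 = 0.8 km
LCL altitude = 1000 m + 800 m = 1800 m

1800 m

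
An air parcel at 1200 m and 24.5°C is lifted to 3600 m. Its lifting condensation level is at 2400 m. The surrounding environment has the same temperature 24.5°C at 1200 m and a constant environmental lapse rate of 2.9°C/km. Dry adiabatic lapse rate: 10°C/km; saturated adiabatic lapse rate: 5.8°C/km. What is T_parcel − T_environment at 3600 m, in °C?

Parcel:
  1200–2400 m, dry: Δz = 1.2 km ⇒ ΔT = -12°C; T = 12.5°C
  2400–3600 m, saturated: Δz = 1.2 km ⇒ ΔT = -6.96°C; T = 5.54°C
Environment:
  1200–3600 m, environment: Δz = 2.4 km ⇒ ΔT = -6.96°C; T = 17.54°C
T_parcel − T_env = 5.54 − 17.54 = -12°C

-12°C (parcel cooler than environment)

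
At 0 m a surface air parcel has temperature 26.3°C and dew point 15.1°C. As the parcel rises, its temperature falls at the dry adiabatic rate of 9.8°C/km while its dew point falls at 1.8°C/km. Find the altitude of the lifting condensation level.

T and T_d converge at 9.8 − 1.8 = 8°C per km
Height above start = (26.3 − 15.1) / 8 = 1.4 km
LCL altitude = 0 m + 1400 m = 1400 m

1400 m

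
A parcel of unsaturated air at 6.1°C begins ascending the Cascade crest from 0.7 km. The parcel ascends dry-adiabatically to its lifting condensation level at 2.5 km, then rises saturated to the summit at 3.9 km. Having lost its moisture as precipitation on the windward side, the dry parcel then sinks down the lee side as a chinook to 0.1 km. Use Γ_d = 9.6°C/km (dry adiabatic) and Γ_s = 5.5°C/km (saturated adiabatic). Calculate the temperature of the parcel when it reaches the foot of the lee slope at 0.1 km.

17.6°C

From 700 m to 2500 m (dry): cools by 9.6 × 1.8 = 17.28°C, giving -11.18°C.
From 2500 m to 3900 m (saturated): cools by 5.5 × 1.4 = 7.7°C, giving -18.88°C.
From 3900 m to 100 m (dry descent): warms by 9.6 × 3.8 = 36.48°C, giving 17.6°C.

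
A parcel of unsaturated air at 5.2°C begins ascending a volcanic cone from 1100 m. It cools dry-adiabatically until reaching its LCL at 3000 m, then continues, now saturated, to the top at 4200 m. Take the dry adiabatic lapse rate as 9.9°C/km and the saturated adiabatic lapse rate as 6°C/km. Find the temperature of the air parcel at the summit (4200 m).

1100 → 3000 m (dry, 9.9°C/km): ΔT = -9.9 × 1.9 = -18.81°C → T = -13.61°C
3000 → 4200 m (saturated, 6°C/km): ΔT = -6 × 1.2 = -7.2°C → T = -20.81°C

-20.81°C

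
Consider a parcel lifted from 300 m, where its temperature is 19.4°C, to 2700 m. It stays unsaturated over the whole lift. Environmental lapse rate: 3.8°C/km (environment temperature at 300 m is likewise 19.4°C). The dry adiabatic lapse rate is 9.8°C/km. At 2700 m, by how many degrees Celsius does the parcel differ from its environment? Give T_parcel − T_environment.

-14.4°C (parcel cooler than environment)

Parcel:
  From 300 m to 2700 m (dry): cools by 9.8 × 2.4 = 23.52°C, giving -4.12°C.
Environment:
  From 300 m to 2700 m (environment): cools by 3.8 × 2.4 = 9.12°C, giving 10.28°C.
T_parcel − T_env = -4.12 − 10.28 = -14.4°C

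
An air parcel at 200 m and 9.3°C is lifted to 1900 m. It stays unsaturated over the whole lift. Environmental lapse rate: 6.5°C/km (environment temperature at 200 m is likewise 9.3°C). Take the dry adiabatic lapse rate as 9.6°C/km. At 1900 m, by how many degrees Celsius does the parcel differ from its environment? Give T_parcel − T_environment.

Parcel:
  200–1900 m, dry: Δz = 1.7 km ⇒ ΔT = -16.32°C; T = -7.02°C
Environment:
  200–1900 m, environment: Δz = 1.7 km ⇒ ΔT = -11.05°C; T = -1.75°C
T_parcel − T_env = -7.02 − (-1.75) = -5.27°C

-5.27°C (parcel cooler than environment)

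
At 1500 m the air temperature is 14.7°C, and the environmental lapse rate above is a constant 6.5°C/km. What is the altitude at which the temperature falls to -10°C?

Height above start = (14.7 − (-10)) / 6.5 = 3.8 km
Altitude = 1500 m + 3800 m = 5300 m

5300 m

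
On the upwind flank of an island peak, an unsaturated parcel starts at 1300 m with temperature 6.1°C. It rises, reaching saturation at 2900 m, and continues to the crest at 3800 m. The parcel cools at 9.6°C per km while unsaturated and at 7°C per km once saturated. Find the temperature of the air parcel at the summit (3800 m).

-15.56°C

1300–2900 m, dry: Δz = 1.6 km ⇒ ΔT = -15.36°C; T = -9.26°C
2900–3800 m, saturated: Δz = 0.9 km ⇒ ΔT = -6.3°C; T = -15.56°C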